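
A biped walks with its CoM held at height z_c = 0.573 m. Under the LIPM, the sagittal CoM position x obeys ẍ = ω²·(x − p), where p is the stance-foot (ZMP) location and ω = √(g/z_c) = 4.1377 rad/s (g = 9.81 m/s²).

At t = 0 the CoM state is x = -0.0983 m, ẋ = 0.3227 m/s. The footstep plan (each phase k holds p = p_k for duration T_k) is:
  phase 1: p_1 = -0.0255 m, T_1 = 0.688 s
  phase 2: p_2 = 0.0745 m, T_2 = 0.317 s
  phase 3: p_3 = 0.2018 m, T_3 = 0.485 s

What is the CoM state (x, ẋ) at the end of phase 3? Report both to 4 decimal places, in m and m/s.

phase 1: p=-0.0255, T=0.688, ωT=2.846738, cosh=8.644754, sinh=8.586720; start (x,ẋ)=(-0.098300, 0.322700) → end (x,ẋ)=(0.014842, 0.203131)
phase 2: p=0.0745, T=0.317, ωT=1.311651, cosh=1.990836, sinh=1.721461; start (x,ẋ)=(0.014842, 0.203131) → end (x,ẋ)=(0.040242, -0.020538)
phase 3: p=0.2018, T=0.485, ωT=2.006784, cosh=3.786889, sinh=3.652469; start (x,ẋ)=(0.040242, -0.020538) → end (x,ẋ)=(-0.428133, -2.519377)

x = -0.4281, ẋ = -2.5194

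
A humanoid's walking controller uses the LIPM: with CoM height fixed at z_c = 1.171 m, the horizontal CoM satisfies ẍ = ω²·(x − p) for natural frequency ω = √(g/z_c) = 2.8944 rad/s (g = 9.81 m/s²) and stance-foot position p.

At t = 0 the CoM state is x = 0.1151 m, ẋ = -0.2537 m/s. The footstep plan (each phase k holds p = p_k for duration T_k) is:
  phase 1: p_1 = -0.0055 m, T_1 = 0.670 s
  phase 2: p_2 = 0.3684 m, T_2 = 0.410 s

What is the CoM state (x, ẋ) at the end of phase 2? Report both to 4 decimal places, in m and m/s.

phase 1: p=-0.0055, T=0.670, ωT=1.939248, cosh=3.548666, sinh=3.404854; start (x,ẋ)=(0.115100, -0.253700) → end (x,ẋ)=(0.124027, 0.288218)
phase 2: p=0.3684, T=0.410, ωT=1.186704, cosh=1.790745, sinh=1.485520; start (x,ẋ)=(0.124027, 0.288218) → end (x,ẋ)=(0.078714, -0.534604)

x = 0.0787, ẋ = -0.5346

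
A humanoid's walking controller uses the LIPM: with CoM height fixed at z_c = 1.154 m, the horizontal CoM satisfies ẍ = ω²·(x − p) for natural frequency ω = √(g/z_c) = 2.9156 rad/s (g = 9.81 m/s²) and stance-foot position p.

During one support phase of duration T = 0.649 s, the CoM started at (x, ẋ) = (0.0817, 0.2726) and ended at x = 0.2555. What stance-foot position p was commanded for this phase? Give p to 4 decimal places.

ωT = 2.9156·0.649 = 1.892224; cosh(ωT) = 3.392423, sinh(ωT) = 3.241687
x(T) = p + (x₀−p)·cosh(ωT) + (ẋ₀/ω)·sinh(ωT) ⇒ p·(1 − cosh) = x(T) − x₀·cosh − (ẋ₀/ω)·sinh
numerator   = 0.2555 − (0.0817)·3.392423 − (0.2726/2.9156)·3.241687 = -0.324749
denominator = 1 − 3.392423 = -2.392423
p = -0.324749 / -2.392423 = 0.1357

p = 0.1357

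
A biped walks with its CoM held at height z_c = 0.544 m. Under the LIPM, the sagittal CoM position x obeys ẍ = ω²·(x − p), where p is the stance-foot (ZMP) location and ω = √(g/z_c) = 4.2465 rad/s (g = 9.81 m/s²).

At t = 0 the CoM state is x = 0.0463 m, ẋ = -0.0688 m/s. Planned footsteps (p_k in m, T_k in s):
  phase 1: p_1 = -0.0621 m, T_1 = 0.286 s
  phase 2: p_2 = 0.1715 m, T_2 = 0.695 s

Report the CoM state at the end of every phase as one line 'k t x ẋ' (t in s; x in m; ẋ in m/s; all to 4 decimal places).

1 0.2860 0.1117 0.5809
2 0.9810 0.9027 3.1488

phase 1: p=-0.0621, T=0.286, ωT=1.214499, cosh=1.832732, sinh=1.535874; start (x,ẋ)=(0.046300, -0.068800) → end (x,ẋ)=(0.111685, 0.580902)
phase 2: p=0.1715, T=0.695, ωT=2.951318, cosh=9.591707, sinh=9.539436; start (x,ẋ)=(0.111685, 0.580902) → end (x,ẋ)=(0.902721, 3.148770)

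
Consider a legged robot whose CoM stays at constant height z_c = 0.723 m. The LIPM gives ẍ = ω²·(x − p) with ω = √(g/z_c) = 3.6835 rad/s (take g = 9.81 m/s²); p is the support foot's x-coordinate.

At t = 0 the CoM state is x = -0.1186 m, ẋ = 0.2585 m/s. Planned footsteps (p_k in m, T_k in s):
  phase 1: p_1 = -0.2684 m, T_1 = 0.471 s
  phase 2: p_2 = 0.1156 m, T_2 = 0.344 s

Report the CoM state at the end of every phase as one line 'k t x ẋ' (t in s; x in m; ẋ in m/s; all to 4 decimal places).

1 0.4710 0.3621 2.2707
2 0.8150 1.5955 5.8350

phase 1: p=-0.2684, T=0.471, ωT=1.734928, cosh=2.922468, sinh=2.746055; start (x,ẋ)=(-0.118600, 0.258500) → end (x,ẋ)=(0.362098, 2.270699)
phase 2: p=0.1156, T=0.344, ωT=1.267124, cosh=1.916133, sinh=1.634493; start (x,ẋ)=(0.362098, 2.270699) → end (x,ẋ)=(1.595508, 5.835040)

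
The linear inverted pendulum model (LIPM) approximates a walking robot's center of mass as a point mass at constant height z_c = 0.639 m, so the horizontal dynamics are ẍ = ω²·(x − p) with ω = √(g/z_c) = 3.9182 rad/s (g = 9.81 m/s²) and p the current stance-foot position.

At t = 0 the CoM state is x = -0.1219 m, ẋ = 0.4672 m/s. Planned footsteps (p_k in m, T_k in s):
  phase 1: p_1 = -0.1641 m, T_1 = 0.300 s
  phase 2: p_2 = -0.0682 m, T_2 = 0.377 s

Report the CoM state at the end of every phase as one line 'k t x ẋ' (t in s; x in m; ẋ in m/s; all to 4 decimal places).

phase 1: p=-0.1641, T=0.300, ωT=1.175460, cosh=1.774155, sinh=1.465478; start (x,ẋ)=(-0.121900, 0.467200) → end (x,ẋ)=(0.085511, 1.071199)
phase 2: p=-0.0682, T=0.377, ωT=1.477161, cosh=2.304389, sinh=2.076104; start (x,ẋ)=(0.085511, 1.071199) → end (x,ẋ)=(0.853597, 3.718833)

1 0.3000 0.0855 1.0712
2 0.6770 0.8536 3.7188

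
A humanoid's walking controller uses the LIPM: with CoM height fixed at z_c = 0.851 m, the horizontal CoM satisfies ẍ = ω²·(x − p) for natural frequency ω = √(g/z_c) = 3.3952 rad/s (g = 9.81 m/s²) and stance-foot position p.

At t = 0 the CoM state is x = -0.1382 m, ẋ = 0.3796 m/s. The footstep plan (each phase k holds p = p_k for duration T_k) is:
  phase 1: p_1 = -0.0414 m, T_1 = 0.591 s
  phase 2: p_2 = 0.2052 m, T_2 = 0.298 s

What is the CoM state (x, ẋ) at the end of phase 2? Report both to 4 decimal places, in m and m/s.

x = -0.0304, ẋ = -0.4608

phase 1: p=-0.0414, T=0.591, ωT=2.006563, cosh=3.786081, sinh=3.651631; start (x,ẋ)=(-0.138200, 0.379600) → end (x,ẋ)=(0.000378, 0.237068)
phase 2: p=0.2052, T=0.298, ωT=1.011770, cosh=1.557019, sinh=1.193444; start (x,ẋ)=(0.000378, 0.237068) → end (x,ẋ)=(-0.030381, -0.460817)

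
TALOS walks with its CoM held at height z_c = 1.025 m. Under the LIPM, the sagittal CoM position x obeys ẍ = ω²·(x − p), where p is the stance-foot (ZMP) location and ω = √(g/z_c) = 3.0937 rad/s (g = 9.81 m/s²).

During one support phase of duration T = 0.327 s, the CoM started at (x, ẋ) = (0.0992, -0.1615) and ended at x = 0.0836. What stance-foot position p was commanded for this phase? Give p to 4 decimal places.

ωT = 3.0937·0.327 = 1.011640; cosh(ωT) = 1.556865, sinh(ωT) = 1.193243
x(T) = p + (x₀−p)·cosh(ωT) + (ẋ₀/ω)·sinh(ωT) ⇒ p·(1 − cosh) = x(T) − x₀·cosh − (ẋ₀/ω)·sinh
numerator   = 0.0836 − (0.0992)·1.556865 − (-0.1615/3.0937)·1.193243 = -0.008550
denominator = 1 − 1.556865 = -0.556865
p = -0.008550 / -0.556865 = 0.0154

p = 0.0154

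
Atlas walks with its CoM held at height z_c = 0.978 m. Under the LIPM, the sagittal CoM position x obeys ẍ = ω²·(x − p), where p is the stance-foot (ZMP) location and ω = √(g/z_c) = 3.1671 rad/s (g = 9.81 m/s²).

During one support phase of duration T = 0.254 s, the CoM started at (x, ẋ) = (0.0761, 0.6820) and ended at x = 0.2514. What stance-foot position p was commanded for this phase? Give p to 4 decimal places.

ωT = 3.1671·0.254 = 0.804443; cosh(ωT) = 1.341394, sinh(ωT) = 0.894058
x(T) = p + (x₀−p)·cosh(ωT) + (ẋ₀/ω)·sinh(ωT) ⇒ p·(1 − cosh) = x(T) − x₀·cosh − (ẋ₀/ω)·sinh
numerator   = 0.2514 − (0.0761)·1.341394 − (0.6820/3.1671)·0.894058 = -0.043206
denominator = 1 − 1.341394 = -0.341394
p = -0.043206 / -0.341394 = 0.1266

p = 0.1266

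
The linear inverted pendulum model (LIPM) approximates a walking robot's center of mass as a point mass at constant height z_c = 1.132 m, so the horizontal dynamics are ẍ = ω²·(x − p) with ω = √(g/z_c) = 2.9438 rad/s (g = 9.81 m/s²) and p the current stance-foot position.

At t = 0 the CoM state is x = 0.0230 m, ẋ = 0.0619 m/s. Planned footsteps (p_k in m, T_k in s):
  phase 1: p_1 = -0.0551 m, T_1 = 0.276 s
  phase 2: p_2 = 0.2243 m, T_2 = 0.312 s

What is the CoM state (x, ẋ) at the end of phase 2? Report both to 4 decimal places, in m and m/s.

x = 0.1034, ẋ = -0.0573

phase 1: p=-0.0551, T=0.276, ωT=0.812489, cosh=1.348631, sinh=0.904879; start (x,ẋ)=(0.023000, 0.061900) → end (x,ẋ)=(0.069255, 0.291522)
phase 2: p=0.2243, T=0.312, ωT=0.918466, cosh=1.452287, sinh=1.053156; start (x,ẋ)=(0.069255, 0.291522) → end (x,ẋ)=(0.103423, -0.057309)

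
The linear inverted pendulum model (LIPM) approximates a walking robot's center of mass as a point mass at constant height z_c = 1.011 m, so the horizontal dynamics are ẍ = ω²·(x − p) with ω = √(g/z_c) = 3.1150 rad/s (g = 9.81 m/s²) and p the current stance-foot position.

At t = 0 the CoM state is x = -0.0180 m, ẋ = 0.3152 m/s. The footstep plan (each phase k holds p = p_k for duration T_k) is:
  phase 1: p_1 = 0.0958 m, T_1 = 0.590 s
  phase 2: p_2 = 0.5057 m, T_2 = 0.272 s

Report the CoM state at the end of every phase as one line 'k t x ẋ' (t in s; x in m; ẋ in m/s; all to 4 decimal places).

phase 1: p=0.0958, T=0.590, ωT=1.837850, cosh=3.221087, sinh=3.061928; start (x,ẋ)=(-0.018000, 0.315200) → end (x,ẋ)=(0.039070, -0.070127)
phase 2: p=0.5057, T=0.272, ωT=0.847280, cosh=1.380935, sinh=0.952356; start (x,ẋ)=(0.039070, -0.070127) → end (x,ẋ)=(-0.160126, -1.481141)

1 0.5900 0.0391 -0.0701
2 0.8620 -0.1601 -1.4811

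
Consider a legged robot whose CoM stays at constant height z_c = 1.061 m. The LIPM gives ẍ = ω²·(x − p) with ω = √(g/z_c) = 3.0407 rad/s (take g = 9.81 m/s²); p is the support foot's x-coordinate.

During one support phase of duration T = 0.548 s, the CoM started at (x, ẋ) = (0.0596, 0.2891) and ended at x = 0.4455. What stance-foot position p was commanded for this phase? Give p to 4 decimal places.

p = -0.0227

ωT = 3.0407·0.548 = 1.666304; cosh(ωT) = 2.740756, sinh(ωT) = 2.551812
x(T) = p + (x₀−p)·cosh(ωT) + (ẋ₀/ω)·sinh(ωT) ⇒ p·(1 − cosh) = x(T) − x₀·cosh − (ẋ₀/ω)·sinh
numerator   = 0.4455 − (0.0596)·2.740756 − (0.2891/3.0407)·2.551812 = 0.039533
denominator = 1 − 2.740756 = -1.740756
p = 0.039533 / -1.740756 = -0.0227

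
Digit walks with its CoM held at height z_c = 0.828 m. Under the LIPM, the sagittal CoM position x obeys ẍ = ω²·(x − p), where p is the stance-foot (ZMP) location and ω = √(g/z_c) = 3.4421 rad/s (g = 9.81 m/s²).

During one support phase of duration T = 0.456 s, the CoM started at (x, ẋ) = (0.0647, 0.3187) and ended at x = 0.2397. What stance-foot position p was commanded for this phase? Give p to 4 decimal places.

p = 0.0898

ωT = 3.4421·0.456 = 1.569598; cosh(ωT) = 2.506422, sinh(ωT) = 2.298293
x(T) = p + (x₀−p)·cosh(ωT) + (ẋ₀/ω)·sinh(ωT) ⇒ p·(1 − cosh) = x(T) − x₀·cosh − (ẋ₀/ω)·sinh
numerator   = 0.2397 − (0.0647)·2.506422 − (0.3187/3.4421)·2.298293 = -0.135262
denominator = 1 − 2.506422 = -1.506422
p = -0.135262 / -1.506422 = 0.0898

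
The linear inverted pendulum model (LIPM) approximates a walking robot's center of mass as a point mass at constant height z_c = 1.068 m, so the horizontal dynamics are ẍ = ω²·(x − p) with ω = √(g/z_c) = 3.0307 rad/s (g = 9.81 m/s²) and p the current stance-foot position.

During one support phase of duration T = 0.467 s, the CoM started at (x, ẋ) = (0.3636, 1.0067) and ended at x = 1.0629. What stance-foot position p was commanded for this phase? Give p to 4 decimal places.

p = 0.3164

ωT = 3.0307·0.467 = 1.415337; cosh(ωT) = 2.180359, sinh(ωT) = 1.937515
x(T) = p + (x₀−p)·cosh(ωT) + (ẋ₀/ω)·sinh(ωT) ⇒ p·(1 − cosh) = x(T) − x₀·cosh − (ẋ₀/ω)·sinh
numerator   = 1.0629 − (0.3636)·2.180359 − (1.0067/3.0307)·1.937515 = -0.373458
denominator = 1 − 2.180359 = -1.180359
p = -0.373458 / -1.180359 = 0.3164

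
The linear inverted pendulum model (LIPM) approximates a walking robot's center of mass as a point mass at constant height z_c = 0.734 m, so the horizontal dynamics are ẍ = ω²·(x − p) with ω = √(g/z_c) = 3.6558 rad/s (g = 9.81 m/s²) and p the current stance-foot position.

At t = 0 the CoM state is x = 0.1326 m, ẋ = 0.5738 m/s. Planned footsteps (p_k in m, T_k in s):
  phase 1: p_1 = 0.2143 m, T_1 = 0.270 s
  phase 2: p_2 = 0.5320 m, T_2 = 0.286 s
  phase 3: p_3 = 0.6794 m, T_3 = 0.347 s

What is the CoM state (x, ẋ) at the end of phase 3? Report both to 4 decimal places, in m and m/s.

phase 1: p=0.2143, T=0.270, ωT=0.987066, cosh=1.528009, sinh=1.155341; start (x,ẋ)=(0.132600, 0.573800) → end (x,ẋ)=(0.270799, 0.531696)
phase 2: p=0.5320, T=0.286, ωT=1.045559, cosh=1.598242, sinh=1.246746; start (x,ẋ)=(0.270799, 0.531696) → end (x,ẋ)=(0.295864, -0.340736)
phase 3: p=0.6794, T=0.347, ωT=1.268563, cosh=1.918487, sinh=1.637251; start (x,ẋ)=(0.295864, -0.340736) → end (x,ẋ)=(-0.209008, -2.949339)

x = -0.2090, ẋ = -2.9493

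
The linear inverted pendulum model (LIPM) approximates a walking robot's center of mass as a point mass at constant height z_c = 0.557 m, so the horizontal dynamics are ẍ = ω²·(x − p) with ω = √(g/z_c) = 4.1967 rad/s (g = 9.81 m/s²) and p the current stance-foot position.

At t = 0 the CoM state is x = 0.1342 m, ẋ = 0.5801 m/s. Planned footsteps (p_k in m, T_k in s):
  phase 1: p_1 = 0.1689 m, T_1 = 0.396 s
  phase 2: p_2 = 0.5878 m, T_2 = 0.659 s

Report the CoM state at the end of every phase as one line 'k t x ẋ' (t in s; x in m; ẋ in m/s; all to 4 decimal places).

phase 1: p=0.1689, T=0.396, ωT=1.661893, cosh=2.729528, sinh=2.539749; start (x,ẋ)=(0.134200, 0.580100) → end (x,ẋ)=(0.425249, 1.213547)
phase 2: p=0.5878, T=0.659, ωT=2.765625, cosh=7.975954, sinh=7.913018; start (x,ẋ)=(0.425249, 1.213547) → end (x,ẋ)=(1.579484, 4.281109)

1 0.3960 0.4252 1.2135
2 1.0550 1.5795 4.2811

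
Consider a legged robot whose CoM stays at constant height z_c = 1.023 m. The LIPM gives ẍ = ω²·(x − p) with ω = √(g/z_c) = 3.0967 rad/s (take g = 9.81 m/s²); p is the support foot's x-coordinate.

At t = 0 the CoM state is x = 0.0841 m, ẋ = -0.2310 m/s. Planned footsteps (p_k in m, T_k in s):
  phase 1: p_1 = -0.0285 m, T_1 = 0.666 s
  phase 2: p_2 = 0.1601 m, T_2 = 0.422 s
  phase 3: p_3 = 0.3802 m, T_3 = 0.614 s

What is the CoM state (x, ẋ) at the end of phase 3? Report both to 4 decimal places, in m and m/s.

phase 1: p=-0.0285, T=0.666, ωT=2.062402, cosh=3.995994, sinh=3.868846; start (x,ẋ)=(0.084100, -0.231000) → end (x,ẋ)=(0.132850, 0.425947)
phase 2: p=0.1601, T=0.422, ωT=1.306807, cosh=1.982522, sinh=1.711839; start (x,ẋ)=(0.132850, 0.425947) → end (x,ẋ)=(0.341538, 0.699997)
phase 3: p=0.3802, T=0.614, ωT=1.901374, cosh=3.422225, sinh=3.272861; start (x,ẋ)=(0.341538, 0.699997) → end (x,ẋ)=(0.987708, 2.003707)

x = 0.9877, ẋ = 2.0037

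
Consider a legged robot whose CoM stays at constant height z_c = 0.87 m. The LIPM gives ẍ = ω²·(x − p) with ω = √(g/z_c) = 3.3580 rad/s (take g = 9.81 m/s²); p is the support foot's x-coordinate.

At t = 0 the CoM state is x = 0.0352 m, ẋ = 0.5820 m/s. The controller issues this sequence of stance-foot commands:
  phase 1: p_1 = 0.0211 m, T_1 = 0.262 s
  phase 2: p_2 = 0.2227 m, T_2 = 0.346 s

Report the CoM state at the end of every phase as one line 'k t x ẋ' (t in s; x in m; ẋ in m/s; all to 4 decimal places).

1 0.2620 0.2139 0.8694
2 0.6080 0.5806 1.4829

phase 1: p=0.0211, T=0.262, ωT=0.879796, cosh=1.412638, sinh=0.997770; start (x,ẋ)=(0.035200, 0.582000) → end (x,ẋ)=(0.213949, 0.869397)
phase 2: p=0.2227, T=0.346, ωT=1.161868, cosh=1.754399, sinh=1.441498; start (x,ẋ)=(0.213949, 0.869397) → end (x,ẋ)=(0.580556, 1.482911)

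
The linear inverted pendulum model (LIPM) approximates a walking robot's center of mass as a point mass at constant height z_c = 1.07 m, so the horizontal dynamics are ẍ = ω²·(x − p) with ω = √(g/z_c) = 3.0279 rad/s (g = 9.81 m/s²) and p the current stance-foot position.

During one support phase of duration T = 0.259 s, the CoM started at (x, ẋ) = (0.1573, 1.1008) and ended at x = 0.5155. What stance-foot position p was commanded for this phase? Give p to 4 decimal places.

ωT = 3.0279·0.259 = 0.784226; cosh(ωT) = 1.323592, sinh(ωT) = 0.867119
x(T) = p + (x₀−p)·cosh(ωT) + (ẋ₀/ω)·sinh(ωT) ⇒ p·(1 − cosh) = x(T) − x₀·cosh − (ẋ₀/ω)·sinh
numerator   = 0.5155 − (0.1573)·1.323592 − (1.1008/3.0279)·0.867119 = -0.007944
denominator = 1 − 1.323592 = -0.323592
p = -0.007944 / -0.323592 = 0.0245

p = 0.0245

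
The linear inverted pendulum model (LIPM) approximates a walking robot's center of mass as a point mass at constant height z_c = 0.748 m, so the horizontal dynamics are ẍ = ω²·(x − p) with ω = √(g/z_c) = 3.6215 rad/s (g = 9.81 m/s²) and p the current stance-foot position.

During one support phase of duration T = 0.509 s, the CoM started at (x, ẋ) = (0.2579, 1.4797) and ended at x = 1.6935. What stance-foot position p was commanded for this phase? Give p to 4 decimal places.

ωT = 3.6215·0.509 = 1.843344; cosh(ωT) = 3.237957, sinh(ωT) = 3.079669
x(T) = p + (x₀−p)·cosh(ωT) + (ẋ₀/ω)·sinh(ωT) ⇒ p·(1 − cosh) = x(T) − x₀·cosh − (ẋ₀/ω)·sinh
numerator   = 1.6935 − (0.2579)·3.237957 − (1.4797/3.6215)·3.079669 = -0.399884
denominator = 1 − 3.237957 = -2.237957
p = -0.399884 / -2.237957 = 0.1787

p = 0.1787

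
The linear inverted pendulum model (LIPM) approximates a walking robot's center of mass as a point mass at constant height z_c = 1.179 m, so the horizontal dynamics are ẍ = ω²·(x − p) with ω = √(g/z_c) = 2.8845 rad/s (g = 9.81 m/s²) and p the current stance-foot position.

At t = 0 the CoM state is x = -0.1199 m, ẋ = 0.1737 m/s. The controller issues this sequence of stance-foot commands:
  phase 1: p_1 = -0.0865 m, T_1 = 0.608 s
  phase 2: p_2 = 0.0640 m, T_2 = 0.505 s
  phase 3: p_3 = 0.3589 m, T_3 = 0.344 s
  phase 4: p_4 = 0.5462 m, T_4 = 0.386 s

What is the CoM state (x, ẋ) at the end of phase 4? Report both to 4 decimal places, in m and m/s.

phase 1: p=-0.0865, T=0.608, ωT=1.753776, cosh=2.974746, sinh=2.801627; start (x,ẋ)=(-0.119900, 0.173700) → end (x,ẋ)=(-0.017147, 0.246798)
phase 2: p=0.0640, T=0.505, ωT=1.456673, cosh=2.262333, sinh=2.029322; start (x,ẋ)=(-0.017147, 0.246798) → end (x,ẋ)=(0.054048, 0.083339)
phase 3: p=0.3589, T=0.344, ωT=0.992268, cosh=1.534040, sinh=1.163305; start (x,ẋ)=(0.054048, 0.083339) → end (x,ẋ)=(-0.075146, -0.895103)
phase 4: p=0.5462, T=0.386, ωT=1.113417, cosh=1.686590, sinh=1.358155; start (x,ẋ)=(-0.075146, -0.895103) → end (x,ẋ)=(-0.923210, -3.943853)

x = -0.9232, ẋ = -3.9439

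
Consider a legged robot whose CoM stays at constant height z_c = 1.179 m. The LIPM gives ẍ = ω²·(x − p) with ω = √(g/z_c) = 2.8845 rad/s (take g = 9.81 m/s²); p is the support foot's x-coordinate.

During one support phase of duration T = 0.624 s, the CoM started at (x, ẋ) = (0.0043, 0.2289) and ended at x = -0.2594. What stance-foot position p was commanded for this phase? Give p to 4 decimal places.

ωT = 2.8845·0.624 = 1.799928; cosh(ωT) = 3.107261, sinh(ωT) = 2.941951
x(T) = p + (x₀−p)·cosh(ωT) + (ẋ₀/ω)·sinh(ωT) ⇒ p·(1 − cosh) = x(T) − x₀·cosh − (ẋ₀/ω)·sinh
numerator   = -0.2594 − (0.0043)·3.107261 − (0.2289/2.8845)·2.941951 = -0.506220
denominator = 1 − 3.107261 = -2.107261
p = -0.506220 / -2.107261 = 0.2402

p = 0.2402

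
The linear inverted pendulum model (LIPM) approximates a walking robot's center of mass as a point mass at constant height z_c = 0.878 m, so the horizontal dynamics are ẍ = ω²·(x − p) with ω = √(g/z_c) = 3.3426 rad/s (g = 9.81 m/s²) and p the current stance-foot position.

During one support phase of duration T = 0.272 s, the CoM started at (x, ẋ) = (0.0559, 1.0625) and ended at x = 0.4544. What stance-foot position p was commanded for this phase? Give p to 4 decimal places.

p = -0.0978

ωT = 3.3426·0.272 = 0.909187; cosh(ωT) = 1.442578, sinh(ωT) = 1.039726
x(T) = p + (x₀−p)·cosh(ωT) + (ẋ₀/ω)·sinh(ωT) ⇒ p·(1 − cosh) = x(T) − x₀·cosh − (ẋ₀/ω)·sinh
numerator   = 0.4544 − (0.0559)·1.442578 − (1.0625/3.3426)·1.039726 = 0.043266
denominator = 1 − 1.442578 = -0.442578
p = 0.043266 / -0.442578 = -0.0978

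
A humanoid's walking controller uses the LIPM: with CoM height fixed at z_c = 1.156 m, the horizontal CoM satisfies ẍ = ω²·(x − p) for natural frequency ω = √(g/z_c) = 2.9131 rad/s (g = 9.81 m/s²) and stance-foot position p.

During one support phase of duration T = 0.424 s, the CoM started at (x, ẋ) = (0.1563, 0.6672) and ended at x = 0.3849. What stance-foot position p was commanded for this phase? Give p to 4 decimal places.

ωT = 2.9131·0.424 = 1.235154; cosh(ωT) = 1.864850, sinh(ωT) = 1.574060
x(T) = p + (x₀−p)·cosh(ωT) + (ẋ₀/ω)·sinh(ωT) ⇒ p·(1 − cosh) = x(T) − x₀·cosh − (ẋ₀/ω)·sinh
numerator   = 0.3849 − (0.1563)·1.864850 − (0.6672/2.9131)·1.574060 = -0.267090
denominator = 1 − 1.864850 = -0.864850
p = -0.267090 / -0.864850 = 0.3088

p = 0.3088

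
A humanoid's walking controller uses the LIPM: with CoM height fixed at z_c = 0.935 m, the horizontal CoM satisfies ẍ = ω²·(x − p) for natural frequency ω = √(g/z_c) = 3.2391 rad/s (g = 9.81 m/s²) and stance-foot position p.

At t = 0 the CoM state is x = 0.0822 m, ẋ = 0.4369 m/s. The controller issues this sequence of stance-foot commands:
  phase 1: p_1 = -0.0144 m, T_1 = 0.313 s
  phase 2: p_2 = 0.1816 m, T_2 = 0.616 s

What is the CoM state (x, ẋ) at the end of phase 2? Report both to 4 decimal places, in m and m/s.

x = 1.7926, ẋ = 5.3108

phase 1: p=-0.0144, T=0.313, ωT=1.013838, cosh=1.559492, sinh=1.196668; start (x,ẋ)=(0.082200, 0.436900) → end (x,ẋ)=(0.297657, 1.055776)
phase 2: p=0.1816, T=0.616, ωT=1.995286, cosh=3.745139, sinh=3.609164; start (x,ẋ)=(0.297657, 1.055776) → end (x,ẋ)=(1.792648, 5.310788)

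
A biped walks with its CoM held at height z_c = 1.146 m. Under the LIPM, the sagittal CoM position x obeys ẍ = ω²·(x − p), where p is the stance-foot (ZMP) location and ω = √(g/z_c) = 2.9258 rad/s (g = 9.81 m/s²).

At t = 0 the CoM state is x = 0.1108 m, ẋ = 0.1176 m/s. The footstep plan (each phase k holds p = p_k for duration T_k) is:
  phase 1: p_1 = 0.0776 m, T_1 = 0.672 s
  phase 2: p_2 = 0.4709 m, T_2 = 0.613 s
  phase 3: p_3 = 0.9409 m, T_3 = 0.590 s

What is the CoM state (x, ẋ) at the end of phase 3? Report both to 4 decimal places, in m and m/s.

phase 1: p=0.0776, T=0.672, ωT=1.966138, cosh=3.641515, sinh=3.501519; start (x,ẋ)=(0.110800, 0.117600) → end (x,ẋ)=(0.339239, 0.768368)
phase 2: p=0.4709, T=0.613, ωT=1.793515, cosh=3.088460, sinh=2.922085; start (x,ẋ)=(0.339239, 0.768368) → end (x,ẋ)=(0.831662, 1.247443)
phase 3: p=0.9409, T=0.590, ωT=1.726222, cosh=2.898670, sinh=2.720714; start (x,ẋ)=(0.831662, 1.247443) → end (x,ẋ)=(1.784258, 2.746362)

x = 1.7843, ẋ = 2.7464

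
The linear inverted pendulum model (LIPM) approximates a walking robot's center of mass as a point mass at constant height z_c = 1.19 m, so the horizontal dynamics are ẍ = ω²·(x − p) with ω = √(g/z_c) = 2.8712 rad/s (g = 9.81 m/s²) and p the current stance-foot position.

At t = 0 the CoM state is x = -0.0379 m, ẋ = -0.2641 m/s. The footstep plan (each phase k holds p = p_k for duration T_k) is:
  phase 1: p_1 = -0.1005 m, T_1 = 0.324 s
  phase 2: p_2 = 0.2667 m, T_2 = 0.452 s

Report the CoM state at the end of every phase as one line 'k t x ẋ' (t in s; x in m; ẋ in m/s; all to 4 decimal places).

phase 1: p=-0.1005, T=0.324, ωT=0.930269, cosh=1.464819, sinh=1.070371; start (x,ẋ)=(-0.037900, -0.264100) → end (x,ẋ)=(-0.107258, -0.194473)
phase 2: p=0.2667, T=0.452, ωT=1.297782, cosh=1.967153, sinh=1.694016; start (x,ẋ)=(-0.107258, -0.194473) → end (x,ẋ)=(-0.583672, -2.201436)

1 0.3240 -0.1073 -0.1945
2 0.7760 -0.5837 -2.2014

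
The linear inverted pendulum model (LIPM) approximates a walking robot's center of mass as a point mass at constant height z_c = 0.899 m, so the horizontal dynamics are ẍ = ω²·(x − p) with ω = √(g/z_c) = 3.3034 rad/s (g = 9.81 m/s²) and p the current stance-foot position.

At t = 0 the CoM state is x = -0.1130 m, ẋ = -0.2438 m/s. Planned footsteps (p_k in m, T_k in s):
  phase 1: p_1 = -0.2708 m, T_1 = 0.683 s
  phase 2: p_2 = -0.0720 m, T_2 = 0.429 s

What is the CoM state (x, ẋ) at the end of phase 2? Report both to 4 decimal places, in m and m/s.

phase 1: p=-0.2708, T=0.683, ωT=2.256222, cosh=4.825850, sinh=4.721105; start (x,ẋ)=(-0.113000, -0.243800) → end (x,ẋ)=(0.142289, 1.284459)
phase 2: p=-0.0720, T=0.429, ωT=1.417159, cosh=2.183892, sinh=1.941490; start (x,ẋ)=(0.142289, 1.284459) → end (x,ẋ)=(1.150891, 4.179463)

x = 1.1509, ẋ = 4.1795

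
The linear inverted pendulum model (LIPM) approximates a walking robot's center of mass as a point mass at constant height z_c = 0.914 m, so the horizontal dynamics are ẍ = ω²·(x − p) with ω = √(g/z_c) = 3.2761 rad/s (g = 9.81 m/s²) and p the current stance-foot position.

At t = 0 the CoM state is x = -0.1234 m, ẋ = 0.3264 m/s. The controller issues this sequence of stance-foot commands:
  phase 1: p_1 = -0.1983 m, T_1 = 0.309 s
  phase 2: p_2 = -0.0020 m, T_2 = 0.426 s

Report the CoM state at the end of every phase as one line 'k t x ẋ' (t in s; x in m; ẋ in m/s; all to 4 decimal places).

1 0.3090 0.0374 0.8015
2 0.7350 0.5459 1.9616

phase 1: p=-0.1983, T=0.309, ωT=1.012315, cosh=1.557670, sinh=1.194294; start (x,ẋ)=(-0.123400, 0.326400) → end (x,ẋ)=(0.037358, 0.801479)
phase 2: p=-0.0020, T=0.426, ωT=1.395619, cosh=2.142576, sinh=1.894896; start (x,ẋ)=(0.037358, 0.801479) → end (x,ẋ)=(0.545903, 1.961558)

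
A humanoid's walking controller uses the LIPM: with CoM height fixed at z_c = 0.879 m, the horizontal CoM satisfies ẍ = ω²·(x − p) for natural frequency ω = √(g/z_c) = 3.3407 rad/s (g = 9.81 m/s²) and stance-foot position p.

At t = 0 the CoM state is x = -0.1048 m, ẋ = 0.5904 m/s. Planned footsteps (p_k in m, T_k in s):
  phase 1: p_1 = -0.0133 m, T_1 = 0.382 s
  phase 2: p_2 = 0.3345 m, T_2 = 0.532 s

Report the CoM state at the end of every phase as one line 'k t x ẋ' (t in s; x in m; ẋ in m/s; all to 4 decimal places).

phase 1: p=-0.0133, T=0.382, ωT=1.276147, cosh=1.930960, sinh=1.651850; start (x,ẋ)=(-0.104800, 0.590400) → end (x,ẋ)=(0.101948, 0.635111)
phase 2: p=0.3345, T=0.532, ωT=1.777252, cosh=3.041344, sinh=2.872242; start (x,ẋ)=(0.101948, 0.635111) → end (x,ẋ)=(0.173279, -0.299818)

1 0.3820 0.1019 0.6351
2 0.9140 0.1733 -0.2998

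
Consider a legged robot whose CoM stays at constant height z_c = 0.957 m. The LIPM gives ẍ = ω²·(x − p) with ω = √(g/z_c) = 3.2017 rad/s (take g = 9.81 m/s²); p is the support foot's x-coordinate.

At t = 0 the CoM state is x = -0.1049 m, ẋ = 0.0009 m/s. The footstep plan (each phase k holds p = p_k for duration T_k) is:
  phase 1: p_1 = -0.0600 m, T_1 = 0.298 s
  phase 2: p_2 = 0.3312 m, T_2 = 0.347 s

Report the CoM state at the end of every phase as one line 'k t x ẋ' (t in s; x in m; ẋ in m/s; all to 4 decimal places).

1 0.2980 -0.1266 -0.1576
2 0.6450 -0.5061 -2.2501

phase 1: p=-0.0600, T=0.298, ωT=0.954107, cosh=1.490753, sinh=1.105597; start (x,ẋ)=(-0.104900, 0.000900) → end (x,ẋ)=(-0.126624, -0.157595)
phase 2: p=0.3312, T=0.347, ωT=1.110990, cosh=1.683298, sinh=1.354065; start (x,ẋ)=(-0.126624, -0.157595) → end (x,ẋ)=(-0.506105, -2.250089)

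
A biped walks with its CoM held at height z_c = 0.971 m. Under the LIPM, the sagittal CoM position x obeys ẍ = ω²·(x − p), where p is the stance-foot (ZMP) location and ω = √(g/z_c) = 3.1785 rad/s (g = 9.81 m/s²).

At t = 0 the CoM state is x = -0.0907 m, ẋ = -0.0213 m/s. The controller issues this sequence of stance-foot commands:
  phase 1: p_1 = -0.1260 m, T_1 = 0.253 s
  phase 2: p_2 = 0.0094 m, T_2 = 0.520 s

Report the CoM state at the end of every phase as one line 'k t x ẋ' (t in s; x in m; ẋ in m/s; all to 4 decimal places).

1 0.2530 -0.0846 0.0717
2 0.7730 -0.1884 -0.5577

phase 1: p=-0.1260, T=0.253, ωT=0.804161, cosh=1.341141, sinh=0.893678; start (x,ẋ)=(-0.090700, -0.021300) → end (x,ẋ)=(-0.084646, 0.071705)
phase 2: p=0.0094, T=0.520, ωT=1.652820, cosh=2.706597, sinh=2.515088; start (x,ẋ)=(-0.084646, 0.071705) → end (x,ẋ)=(-0.188407, -0.557750)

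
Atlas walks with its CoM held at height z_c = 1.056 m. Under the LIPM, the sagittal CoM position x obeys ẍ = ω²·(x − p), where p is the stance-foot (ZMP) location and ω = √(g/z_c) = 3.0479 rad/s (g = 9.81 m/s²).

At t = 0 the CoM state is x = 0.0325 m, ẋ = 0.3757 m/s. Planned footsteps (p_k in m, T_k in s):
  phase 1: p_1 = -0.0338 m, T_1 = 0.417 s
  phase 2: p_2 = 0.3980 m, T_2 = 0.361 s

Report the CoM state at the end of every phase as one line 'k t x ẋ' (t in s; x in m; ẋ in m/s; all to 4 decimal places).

1 0.4170 0.2960 1.0540
2 0.7780 0.6899 1.3439

phase 1: p=-0.0338, T=0.417, ωT=1.270974, cosh=1.922441, sinh=1.641883; start (x,ẋ)=(0.032500, 0.375700) → end (x,ẋ)=(0.296045, 1.054046)
phase 2: p=0.3980, T=0.361, ωT=1.100292, cosh=1.668909, sinh=1.336135; start (x,ẋ)=(0.296045, 1.054046) → end (x,ẋ)=(0.689917, 1.343903)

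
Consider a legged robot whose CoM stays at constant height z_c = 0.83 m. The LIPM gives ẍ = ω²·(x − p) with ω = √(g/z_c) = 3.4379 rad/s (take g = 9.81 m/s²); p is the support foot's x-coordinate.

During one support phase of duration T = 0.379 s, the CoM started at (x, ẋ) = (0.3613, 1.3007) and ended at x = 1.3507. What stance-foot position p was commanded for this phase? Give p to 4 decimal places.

ωT = 3.4379·0.379 = 1.302964; cosh(ωT) = 1.975957, sinh(ωT) = 1.704232
x(T) = p + (x₀−p)·cosh(ωT) + (ẋ₀/ω)·sinh(ωT) ⇒ p·(1 − cosh) = x(T) − x₀·cosh − (ẋ₀/ω)·sinh
numerator   = 1.3507 − (0.3613)·1.975957 − (1.3007/3.4379)·1.704232 = -0.007995
denominator = 1 − 1.975957 = -0.975957
p = -0.007995 / -0.975957 = 0.0082

p = 0.0082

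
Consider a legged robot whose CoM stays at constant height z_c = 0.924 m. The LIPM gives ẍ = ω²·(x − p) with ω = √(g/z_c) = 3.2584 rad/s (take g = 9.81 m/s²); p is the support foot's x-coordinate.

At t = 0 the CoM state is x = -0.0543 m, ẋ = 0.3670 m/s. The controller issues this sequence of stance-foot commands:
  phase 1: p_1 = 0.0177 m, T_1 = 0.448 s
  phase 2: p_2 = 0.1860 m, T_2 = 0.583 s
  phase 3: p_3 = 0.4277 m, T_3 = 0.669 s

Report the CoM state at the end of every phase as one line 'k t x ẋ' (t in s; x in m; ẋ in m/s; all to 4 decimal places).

1 0.4480 0.0837 0.3549
2 1.0310 0.1923 0.1235
3 1.7000 -0.4611 -2.7953

phase 1: p=0.0177, T=0.448, ωT=1.459763, cosh=2.268616, sinh=2.036324; start (x,ẋ)=(-0.054300, 0.367000) → end (x,ẋ)=(0.083715, 0.354850)
phase 2: p=0.1860, T=0.583, ωT=1.899647, cosh=3.416579, sinh=3.266957; start (x,ẋ)=(0.083715, 0.354850) → end (x,ẋ)=(0.192317, 0.123544)
phase 3: p=0.4277, T=0.669, ωT=2.179870, cosh=4.479105, sinh=4.366048; start (x,ẋ)=(0.192317, 0.123544) → end (x,ẋ)=(-0.461063, -2.795266)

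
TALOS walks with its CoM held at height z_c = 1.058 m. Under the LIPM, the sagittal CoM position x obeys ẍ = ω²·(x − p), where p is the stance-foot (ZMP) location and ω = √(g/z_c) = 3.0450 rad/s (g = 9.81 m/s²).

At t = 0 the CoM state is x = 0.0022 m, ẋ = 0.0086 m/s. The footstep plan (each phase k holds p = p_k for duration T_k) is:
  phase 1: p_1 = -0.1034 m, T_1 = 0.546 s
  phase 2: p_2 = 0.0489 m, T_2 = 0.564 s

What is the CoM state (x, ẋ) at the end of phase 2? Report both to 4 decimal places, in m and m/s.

x = 1.2050, ẋ = 3.5929

phase 1: p=-0.1034, T=0.546, ωT=1.662570, cosh=2.731248, sinh=2.541597; start (x,ẋ)=(0.002200, 0.008600) → end (x,ẋ)=(0.192198, 0.840744)
phase 2: p=0.0489, T=0.564, ωT=1.717380, cosh=2.874726, sinh=2.695190; start (x,ẋ)=(0.192198, 0.840744) → end (x,ẋ)=(1.205002, 3.592935)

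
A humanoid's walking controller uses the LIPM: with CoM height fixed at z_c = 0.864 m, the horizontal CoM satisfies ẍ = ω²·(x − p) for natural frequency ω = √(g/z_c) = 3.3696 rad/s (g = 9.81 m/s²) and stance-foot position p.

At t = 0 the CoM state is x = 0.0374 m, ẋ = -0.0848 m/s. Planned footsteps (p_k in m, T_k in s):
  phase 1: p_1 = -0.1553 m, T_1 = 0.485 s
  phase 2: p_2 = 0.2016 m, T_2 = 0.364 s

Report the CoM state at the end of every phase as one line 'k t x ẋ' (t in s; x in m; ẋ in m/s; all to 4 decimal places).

1 0.4850 0.2953 1.3752
2 0.8490 1.0109 3.0379

phase 1: p=-0.1553, T=0.485, ωT=1.634256, cosh=2.660370, sinh=2.465273; start (x,ẋ)=(0.037400, -0.084800) → end (x,ẋ)=(0.295312, 1.375156)
phase 2: p=0.2016, T=0.364, ωT=1.226534, cosh=1.851350, sinh=1.558043; start (x,ẋ)=(0.295312, 1.375156) → end (x,ẋ)=(1.010941, 3.037881)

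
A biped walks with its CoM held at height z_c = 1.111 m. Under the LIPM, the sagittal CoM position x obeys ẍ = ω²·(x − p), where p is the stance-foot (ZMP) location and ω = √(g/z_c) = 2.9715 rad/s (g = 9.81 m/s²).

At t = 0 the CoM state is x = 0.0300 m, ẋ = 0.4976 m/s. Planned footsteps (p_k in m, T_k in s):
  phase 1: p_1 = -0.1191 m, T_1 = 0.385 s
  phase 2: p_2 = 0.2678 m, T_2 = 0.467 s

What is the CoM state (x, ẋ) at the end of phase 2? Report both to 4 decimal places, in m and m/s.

phase 1: p=-0.1191, T=0.385, ωT=1.144027, cosh=1.728960, sinh=1.410427; start (x,ẋ)=(0.030000, 0.497600) → end (x,ẋ)=(0.374874, 1.485221)
phase 2: p=0.2678, T=0.467, ωT=1.387690, cosh=2.127620, sinh=1.877969; start (x,ẋ)=(0.374874, 1.485221) → end (x,ẋ)=(1.434264, 3.757503)

x = 1.4343, ẋ = 3.7575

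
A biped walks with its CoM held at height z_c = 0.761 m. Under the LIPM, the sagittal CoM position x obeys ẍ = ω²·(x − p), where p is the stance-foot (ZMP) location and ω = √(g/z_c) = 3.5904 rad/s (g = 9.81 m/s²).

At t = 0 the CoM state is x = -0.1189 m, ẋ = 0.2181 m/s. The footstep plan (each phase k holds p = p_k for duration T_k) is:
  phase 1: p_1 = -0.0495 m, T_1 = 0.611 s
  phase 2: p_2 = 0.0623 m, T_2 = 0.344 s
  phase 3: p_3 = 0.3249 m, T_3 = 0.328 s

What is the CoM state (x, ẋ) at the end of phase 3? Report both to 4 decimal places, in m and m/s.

x = -1.2049, ẋ = -5.1616

phase 1: p=-0.0495, T=0.611, ωT=2.193734, cosh=4.540071, sinh=4.428572; start (x,ẋ)=(-0.118900, 0.218100) → end (x,ẋ)=(-0.095566, -0.113294)
phase 2: p=0.0623, T=0.344, ωT=1.235098, cosh=1.864760, sinh=1.573954; start (x,ẋ)=(-0.095566, -0.113294) → end (x,ẋ)=(-0.281748, -1.103387)
phase 3: p=0.3249, T=0.328, ωT=1.177651, cosh=1.777370, sinh=1.469369; start (x,ẋ)=(-0.281748, -1.103387) → end (x,ẋ)=(-1.204898, -5.161572)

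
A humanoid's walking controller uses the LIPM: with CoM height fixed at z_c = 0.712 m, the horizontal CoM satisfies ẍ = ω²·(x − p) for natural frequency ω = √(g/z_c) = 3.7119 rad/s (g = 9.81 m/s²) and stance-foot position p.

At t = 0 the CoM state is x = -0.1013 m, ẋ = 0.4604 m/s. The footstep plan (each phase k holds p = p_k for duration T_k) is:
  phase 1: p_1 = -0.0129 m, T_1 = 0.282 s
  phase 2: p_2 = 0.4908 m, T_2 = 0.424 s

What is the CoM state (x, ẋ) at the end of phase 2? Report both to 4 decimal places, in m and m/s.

x = -0.5395, ẋ = -3.3794

phase 1: p=-0.0129, T=0.282, ωT=1.046756, cosh=1.599735, sinh=1.248660; start (x,ẋ)=(-0.101300, 0.460400) → end (x,ẋ)=(0.000559, 0.326793)
phase 2: p=0.4908, T=0.424, ωT=1.573846, cosh=2.516207, sinh=2.308961; start (x,ẋ)=(0.000559, 0.326793) → end (x,ẋ)=(-0.539469, -3.379396)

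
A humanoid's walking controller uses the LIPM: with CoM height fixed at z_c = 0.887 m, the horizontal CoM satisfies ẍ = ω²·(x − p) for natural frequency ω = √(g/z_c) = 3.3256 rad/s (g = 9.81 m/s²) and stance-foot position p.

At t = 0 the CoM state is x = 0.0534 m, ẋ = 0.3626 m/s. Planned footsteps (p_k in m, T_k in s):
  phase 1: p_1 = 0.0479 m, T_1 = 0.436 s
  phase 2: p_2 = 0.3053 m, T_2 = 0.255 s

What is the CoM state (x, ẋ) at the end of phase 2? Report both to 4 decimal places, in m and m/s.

phase 1: p=0.0479, T=0.436, ωT=1.449962, cosh=2.248765, sinh=2.014186; start (x,ẋ)=(0.053400, 0.362600) → end (x,ẋ)=(0.279881, 0.852243)
phase 2: p=0.3053, T=0.255, ωT=0.848028, cosh=1.381648, sinh=0.953389; start (x,ẋ)=(0.279881, 0.852243) → end (x,ẋ)=(0.514502, 1.096907)

x = 0.5145, ẋ = 1.0969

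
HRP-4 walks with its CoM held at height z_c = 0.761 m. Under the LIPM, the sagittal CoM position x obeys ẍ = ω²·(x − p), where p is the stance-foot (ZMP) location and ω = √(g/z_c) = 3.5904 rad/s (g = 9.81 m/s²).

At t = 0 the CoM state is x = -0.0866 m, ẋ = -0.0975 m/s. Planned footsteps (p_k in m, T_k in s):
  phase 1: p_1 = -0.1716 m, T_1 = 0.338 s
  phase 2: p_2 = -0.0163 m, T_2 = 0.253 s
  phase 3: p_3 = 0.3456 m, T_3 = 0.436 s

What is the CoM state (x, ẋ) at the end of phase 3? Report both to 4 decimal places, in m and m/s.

phase 1: p=-0.1716, T=0.338, ωT=1.213555, cosh=1.831284, sinh=1.534145; start (x,ẋ)=(-0.086600, -0.097500) → end (x,ẋ)=(-0.057602, 0.289646)
phase 2: p=-0.0163, T=0.253, ωT=0.908371, cosh=1.441730, sinh=1.038549; start (x,ẋ)=(-0.057602, 0.289646) → end (x,ẋ)=(0.007936, 0.263585)
phase 3: p=0.3456, T=0.436, ωT=1.565414, cosh=2.496829, sinh=2.287828; start (x,ẋ)=(0.007936, 0.263585) → end (x,ẋ)=(-0.329530, -2.115515)

x = -0.3295, ẋ = -2.1155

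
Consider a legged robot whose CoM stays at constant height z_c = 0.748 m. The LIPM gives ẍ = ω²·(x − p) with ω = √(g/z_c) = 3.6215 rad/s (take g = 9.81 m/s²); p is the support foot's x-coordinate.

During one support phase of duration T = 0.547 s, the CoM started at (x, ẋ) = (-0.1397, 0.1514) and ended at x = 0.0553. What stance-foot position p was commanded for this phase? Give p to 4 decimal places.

ωT = 3.6215·0.547 = 1.980961; cosh(ωT) = 3.693820, sinh(ωT) = 3.555883
x(T) = p + (x₀−p)·cosh(ωT) + (ẋ₀/ω)·sinh(ωT) ⇒ p·(1 − cosh) = x(T) − x₀·cosh − (ẋ₀/ω)·sinh
numerator   = 0.0553 − (-0.1397)·3.693820 − (0.1514/3.6215)·3.555883 = 0.422670
denominator = 1 − 3.693820 = -2.693820
p = 0.422670 / -2.693820 = -0.1569

p = -0.1569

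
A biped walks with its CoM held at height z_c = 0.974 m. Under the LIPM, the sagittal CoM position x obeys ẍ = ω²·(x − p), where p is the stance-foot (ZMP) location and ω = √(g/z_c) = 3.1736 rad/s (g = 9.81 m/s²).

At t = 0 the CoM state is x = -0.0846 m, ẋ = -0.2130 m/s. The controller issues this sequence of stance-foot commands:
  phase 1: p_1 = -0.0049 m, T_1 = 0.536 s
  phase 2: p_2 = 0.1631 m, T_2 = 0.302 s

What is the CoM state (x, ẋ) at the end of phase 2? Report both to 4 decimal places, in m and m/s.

phase 1: p=-0.0049, T=0.536, ωT=1.701050, cosh=2.831094, sinh=2.648602; start (x,ẋ)=(-0.084600, -0.213000) → end (x,ẋ)=(-0.408302, -1.272950)
phase 2: p=0.1631, T=0.302, ωT=0.958427, cosh=1.495544, sinh=1.112048; start (x,ẋ)=(-0.408302, -1.272950) → end (x,ẋ)=(-1.137506, -3.920343)

x = -1.1375, ẋ = -3.9203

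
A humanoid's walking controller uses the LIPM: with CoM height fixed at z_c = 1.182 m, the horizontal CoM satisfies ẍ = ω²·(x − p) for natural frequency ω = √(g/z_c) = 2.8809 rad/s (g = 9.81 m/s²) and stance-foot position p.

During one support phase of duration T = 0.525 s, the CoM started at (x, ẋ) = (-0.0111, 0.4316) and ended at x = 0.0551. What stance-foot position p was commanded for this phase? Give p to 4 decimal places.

p = 0.1754

ωT = 2.8809·0.525 = 1.512473; cosh(ωT) = 2.379151, sinh(ωT) = 2.158786
x(T) = p + (x₀−p)·cosh(ωT) + (ẋ₀/ω)·sinh(ωT) ⇒ p·(1 − cosh) = x(T) − x₀·cosh − (ẋ₀/ω)·sinh
numerator   = 0.0551 − (-0.0111)·2.379151 − (0.4316/2.8809)·2.158786 = -0.241908
denominator = 1 − 2.379151 = -1.379151
p = -0.241908 / -1.379151 = 0.1754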